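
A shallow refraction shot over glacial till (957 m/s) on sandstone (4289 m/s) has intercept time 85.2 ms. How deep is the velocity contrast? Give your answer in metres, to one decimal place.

41.8 m

h = tᵢ·V₁·V₂ / (2·√(V₂²−V₁²)).
√(V₂²−V₁²) = √(4289² − 957²) = 4180.9 m/s.
h = 0.0852 s × 957 × 4289 / (2 × 4180.9) = 41.82 m.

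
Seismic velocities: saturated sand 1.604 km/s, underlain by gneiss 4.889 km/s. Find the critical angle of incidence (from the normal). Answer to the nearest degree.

19°

At critical incidence the refracted ray runs along the interface (θ₂ = 90°), so sin θ_c = V₁/V₂.
θ_c = arcsin(1.604/4.889) = arcsin 0.3281 = 19.15°.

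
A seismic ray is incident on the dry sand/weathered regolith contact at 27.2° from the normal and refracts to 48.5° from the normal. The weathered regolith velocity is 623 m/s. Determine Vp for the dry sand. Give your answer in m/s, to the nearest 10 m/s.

380 m/s

Snell's law: sin 27.2°/V₁ = sin 48.5°/V₂.
V₁ = V₂·sin 27.2°/sin 48.5° = 623 × 0.6103 = 380.23 m/s.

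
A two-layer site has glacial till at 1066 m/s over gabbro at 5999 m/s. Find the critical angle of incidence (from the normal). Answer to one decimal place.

10.2°

At critical incidence the refracted ray runs along the interface (θ₂ = 90°), so sin θ_c = V₁/V₂.
θ_c = arcsin(1066/5999) = arcsin 0.1777 = 10.24°.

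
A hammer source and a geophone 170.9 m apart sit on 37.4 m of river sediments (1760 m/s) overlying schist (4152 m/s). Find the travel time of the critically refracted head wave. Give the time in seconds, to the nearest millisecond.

θ_c = arcsin(V₁/V₂) = arcsin(1760/4152) = 25.08°, cos θ_c = 0.9057.
Intercept time tᵢ = 2h cos θ_c / V₁ = 2·37.4·0.9057/1760 = 0.03849 s.
t = x/V₂ + tᵢ = 170.9/4152 + 0.03849 = 0.07965 s.

0.080 s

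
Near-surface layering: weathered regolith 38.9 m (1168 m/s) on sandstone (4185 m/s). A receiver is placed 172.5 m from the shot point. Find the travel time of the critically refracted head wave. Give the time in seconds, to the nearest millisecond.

t = x/V₂ + 2h·√(V₂²−V₁²)/(V₁V₂).
√(V₂²−V₁²) = √(4185²−1168²) = 4018.7 m/s; delay term = 2·38.9·4018.7/(1168·4185) = 0.06396 s.
t = 172.5/4185 + 0.06396 = 0.10518 s.

0.105 s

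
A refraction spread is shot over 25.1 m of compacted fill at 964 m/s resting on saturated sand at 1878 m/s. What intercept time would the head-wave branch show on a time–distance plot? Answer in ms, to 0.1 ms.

θ_c = arcsin(V₁/V₂) = arcsin(964/1878) = 30.88°; cos θ_c = 0.8582.
tᵢ = 2h·cos θ_c / V₁ = 2·25.1·0.8582 / 964 = 0.04469 s.

44.7 ms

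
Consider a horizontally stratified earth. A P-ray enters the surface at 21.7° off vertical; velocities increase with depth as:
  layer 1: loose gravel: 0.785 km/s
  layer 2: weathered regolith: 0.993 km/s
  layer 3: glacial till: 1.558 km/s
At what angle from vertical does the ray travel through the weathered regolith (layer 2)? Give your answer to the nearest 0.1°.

27.9°

Ray parameter p = sin 21.7° / 0.785 = 4.7101e-01 s/km.
sin θ_2 = p·V_2 = 4.7101e-01 × 0.993 = 0.4677.
θ_2 = arcsin 0.4677 = 27.89°.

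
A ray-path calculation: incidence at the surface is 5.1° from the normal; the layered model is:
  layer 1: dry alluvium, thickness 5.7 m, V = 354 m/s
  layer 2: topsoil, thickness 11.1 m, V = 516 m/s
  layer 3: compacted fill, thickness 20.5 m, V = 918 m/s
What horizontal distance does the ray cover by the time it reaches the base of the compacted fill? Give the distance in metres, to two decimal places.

6.82 m

Ray parameter p = sin 5.1° / 354 m/s = 2.5111e-04 s/m.
Layer 1: θ = 5.10°; offset = 5.7·tan 5.10° = 0.5087 m.
Layer 2: sin θ = p·516 = 0.1296 → θ = 7.45°; offset = 11.1·tan 7.45° = 1.4505 m.
Layer 3: sin θ = p·918 = 0.2305 → θ = 13.33°; offset = 20.5·tan 13.33° = 4.8565 m.
Σ offsets = 6.8157 m.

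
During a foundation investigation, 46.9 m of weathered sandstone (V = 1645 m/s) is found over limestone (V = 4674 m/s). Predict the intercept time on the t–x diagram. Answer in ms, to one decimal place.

53.4 ms

θ_c = arcsin(V₁/V₂) = arcsin(1645/4674) = 20.61°; cos θ_c = 0.9360.
tᵢ = 2h·cos θ_c / V₁ = 2·46.9·0.9360 / 1645 = 0.05337 s.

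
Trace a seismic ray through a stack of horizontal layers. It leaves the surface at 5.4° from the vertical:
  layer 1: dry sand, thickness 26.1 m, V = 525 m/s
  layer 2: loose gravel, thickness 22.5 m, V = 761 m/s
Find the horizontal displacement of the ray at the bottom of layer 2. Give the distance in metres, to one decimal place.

p = sin θ₁/V₁ = sin 5.4°/525 = 1.7925e-04 s/m is conserved through the stack.
Layer 1: θ = 5.40°; offset = 26.1·tan 5.40° = 2.467 m.
Layer 2: sin θ = p·761 = 0.1364 → θ = 7.84°; offset = 22.5·tan 7.84° = 3.098 m.
Σ offsets = 5.565 m.

5.6 m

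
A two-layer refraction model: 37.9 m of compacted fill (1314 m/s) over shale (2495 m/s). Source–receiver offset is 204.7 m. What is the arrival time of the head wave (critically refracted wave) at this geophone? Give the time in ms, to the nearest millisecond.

131 ms

θ_c = arcsin(V₁/V₂) = arcsin(1314/2495) = 31.78°, cos θ_c = 0.8501.
Intercept time tᵢ = 2h cos θ_c / V₁ = 2·37.9·0.8501/1314 = 0.04904 s.
t = x/V₂ + tᵢ = 204.7/2495 + 0.04904 = 0.13108 s.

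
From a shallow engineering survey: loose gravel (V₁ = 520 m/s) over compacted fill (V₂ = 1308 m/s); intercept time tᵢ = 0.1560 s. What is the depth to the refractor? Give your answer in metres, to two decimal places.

44.20 m

h = tᵢ·V₁·V₂ / (2·√(V₂²−V₁²)).
√(V₂²−V₁²) = √(1308² − 520²) = 1200.2 m/s.
h = 0.156 s × 520 × 1308 / (2 × 1200.2) = 44.20 m.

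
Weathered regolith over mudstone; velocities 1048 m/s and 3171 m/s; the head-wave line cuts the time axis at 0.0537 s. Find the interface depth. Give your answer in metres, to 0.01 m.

29.81 m

h = tᵢ·V₁·V₂ / (2·√(V₂²−V₁²)).
√(V₂²−V₁²) = √(3171² − 1048²) = 2992.8 m/s.
h = 0.0537 s × 1048 × 3171 / (2 × 2992.8) = 29.81 m.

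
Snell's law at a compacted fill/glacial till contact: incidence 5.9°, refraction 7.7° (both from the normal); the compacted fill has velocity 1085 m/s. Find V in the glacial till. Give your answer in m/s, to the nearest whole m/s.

sin 5.9° = 0.1028; sin 7.7° = 0.1340.
V₂ = V₁·(sin θ₂/sin θ₁) = 1085·(0.1340/0.1028) = 1414.26 m/s.

1414 m/s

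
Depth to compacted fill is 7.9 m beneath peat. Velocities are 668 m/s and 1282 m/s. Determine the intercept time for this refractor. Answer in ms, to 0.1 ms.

θ_c = arcsin(V₁/V₂) = arcsin(668/1282) = 31.40°; cos θ_c = 0.8535.
tᵢ = 2h·cos θ_c / V₁ = 2·7.9·0.8535 / 668 = 0.02019 s.

20.2 ms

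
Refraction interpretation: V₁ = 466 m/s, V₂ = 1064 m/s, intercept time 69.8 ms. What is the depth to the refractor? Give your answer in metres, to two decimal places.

h = tᵢ·V₁·V₂ / (2·√(V₂²−V₁²)).
√(V₂²−V₁²) = √(1064² − 466²) = 956.5 m/s.
h = 0.0698 s × 466 × 1064 / (2 × 956.5) = 18.09 m.

18.09 m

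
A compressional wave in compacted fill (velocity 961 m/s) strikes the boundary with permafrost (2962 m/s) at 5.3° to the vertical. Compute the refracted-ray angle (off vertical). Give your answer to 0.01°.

16.54°

Snell's law: sin θ₂ = (V₂/V₁)·sin θ₁ = (2962/961)·sin 5.3° = 0.2847.
θ₂ = sin⁻¹(0.2847) = 16.54° (from vertical).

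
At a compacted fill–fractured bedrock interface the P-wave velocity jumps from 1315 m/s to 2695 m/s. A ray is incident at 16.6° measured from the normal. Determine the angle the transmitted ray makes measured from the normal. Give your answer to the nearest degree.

sin θ₁/V₁ = sin θ₂/V₂ ⇒ sin θ₂ = 2695·sin 16.6°/1315 = 2695·0.2857/1315 = 0.5855.
θ₂ = sin⁻¹(0.5855) = 35.84° (from vertical).

36°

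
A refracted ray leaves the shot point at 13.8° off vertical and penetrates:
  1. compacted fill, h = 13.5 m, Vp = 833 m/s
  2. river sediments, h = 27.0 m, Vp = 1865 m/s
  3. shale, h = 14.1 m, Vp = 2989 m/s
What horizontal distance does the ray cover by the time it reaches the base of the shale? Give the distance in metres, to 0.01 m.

43.71 m

Apply Snell's law at each interface; in layer i the horizontal offset is hᵢ·tan θᵢ.
Layer 1: θ = 13.80°; offset = 13.5·tan 13.80° = 3.3159 m.
Layer 2: sin θ = 1865·sin 13.8°/833 = 0.5341, θ = 32.28°; offset = 27.0·tan 32.28° = 17.0552 m.
Layer 3: sin θ = 2989·sin 13.8°/833 = 0.8559, θ = 58.86°; offset = 14.1·tan 58.86° = 23.3378 m.
Total horizontal offset = 43.7090 m.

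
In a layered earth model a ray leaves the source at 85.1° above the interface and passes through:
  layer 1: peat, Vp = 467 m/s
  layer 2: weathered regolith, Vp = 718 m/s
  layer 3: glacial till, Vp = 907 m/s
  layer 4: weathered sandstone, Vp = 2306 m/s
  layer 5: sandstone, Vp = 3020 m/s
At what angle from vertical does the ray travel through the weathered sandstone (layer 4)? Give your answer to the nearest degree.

25°

From the normal: θ₁ = 90° − 85.1° = 4.9°.
Ray parameter p = sin 4.9° / 467 = 1.8291e-04 s/m.
sin θ_4 = p·V_4 = 1.8291e-04 × 2306 = 0.4218.
θ_4 = arcsin 0.4218 = 24.95°.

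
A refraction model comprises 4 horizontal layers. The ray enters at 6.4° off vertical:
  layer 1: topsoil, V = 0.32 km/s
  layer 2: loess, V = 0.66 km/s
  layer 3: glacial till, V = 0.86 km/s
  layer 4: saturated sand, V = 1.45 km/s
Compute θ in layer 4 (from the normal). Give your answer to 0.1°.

30.3°

Snell's law across each interface conserves sin θ / V, so sin θ_4 = V_4·sin θ₁/V₁.
sin θ_4 = 1.45 × sin 6.4° / 0.32 = 0.5051.
θ_4 = 30.34° from the vertical.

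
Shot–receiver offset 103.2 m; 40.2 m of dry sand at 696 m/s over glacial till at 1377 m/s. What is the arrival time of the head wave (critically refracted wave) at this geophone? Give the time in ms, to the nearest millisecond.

175 ms

θ_c = arcsin(V₁/V₂) = arcsin(696/1377) = 30.36°, cos θ_c = 0.8629.
Intercept time tᵢ = 2h cos θ_c / V₁ = 2·40.2·0.8629/696 = 0.09967 s.
t = x/V₂ + tᵢ = 103.2/1377 + 0.09967 = 0.17462 s.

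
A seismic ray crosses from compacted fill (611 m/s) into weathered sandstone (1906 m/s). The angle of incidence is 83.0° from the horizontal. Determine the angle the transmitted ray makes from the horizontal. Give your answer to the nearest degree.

68°

Convert to the normal: θ₁ = 90° − 83.0° = 7.0°.
sin θ₁/V₁ = sin θ₂/V₂ ⇒ sin θ₂ = 1906·sin 7.0°/611 = 1906·0.1219/611 = 0.3802.
θ₂ = arcsin 0.3802 = 22.34° from the normal.
From the interface: 90° − 22.34° = 67.66°.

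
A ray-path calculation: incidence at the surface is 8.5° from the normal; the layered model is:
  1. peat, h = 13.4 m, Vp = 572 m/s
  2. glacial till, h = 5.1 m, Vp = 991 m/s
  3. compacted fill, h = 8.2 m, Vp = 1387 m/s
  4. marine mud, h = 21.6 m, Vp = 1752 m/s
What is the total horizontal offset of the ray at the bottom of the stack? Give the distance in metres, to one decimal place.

Ray parameter p = sin 8.5° / 572 m/s = 2.5841e-04 s/m.
Layer 1: θ = 8.50°; offset = 13.4·tan 8.50° = 2.003 m.
Layer 2: sin θ = p·991 = 0.2561 → θ = 14.84°; offset = 5.1·tan 14.84° = 1.351 m.
Layer 3: sin θ = p·1387 = 0.3584 → θ = 21.00°; offset = 8.2·tan 21.00° = 3.148 m.
Layer 4: sin θ = p·1752 = 0.4527 → θ = 26.92°; offset = 21.6·tan 26.92° = 10.967 m.
Summing the layer offsets gives 17.469 m.

17.5 m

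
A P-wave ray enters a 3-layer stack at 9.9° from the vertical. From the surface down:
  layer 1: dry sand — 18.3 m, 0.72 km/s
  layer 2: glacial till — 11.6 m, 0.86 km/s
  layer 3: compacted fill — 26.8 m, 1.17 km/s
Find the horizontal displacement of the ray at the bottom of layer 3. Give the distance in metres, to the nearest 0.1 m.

13.4 m

p = sin θ₁/V₁ = sin 9.9°/0.72 = 2.3879e-01 s/km is conserved through the stack.
Layer 1: θ = 9.90°; offset = 18.3·tan 9.90° = 3.194 m.
Layer 2: sin θ = p·0.86 = 0.2054 → θ = 11.85°; offset = 11.6·tan 11.85° = 2.434 m.
Layer 3: sin θ = p·1.17 = 0.2794 → θ = 16.22°; offset = 26.8·tan 16.22° = 7.798 m.
Total horizontal offset = 13.426 m.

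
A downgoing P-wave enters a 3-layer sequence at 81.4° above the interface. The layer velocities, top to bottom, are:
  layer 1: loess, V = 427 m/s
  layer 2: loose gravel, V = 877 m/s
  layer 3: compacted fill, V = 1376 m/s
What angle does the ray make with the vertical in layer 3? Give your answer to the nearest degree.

29°

From the normal: θ₁ = 90° − 81.4° = 8.6°.
Snell's law across each interface conserves sin θ / V, so sin θ_3 = V_3·sin θ₁/V₁.
sin θ_3 = 1376 × sin 8.6° / 427 = 0.4819.
θ_3 = arcsin 0.4819 = 28.81°.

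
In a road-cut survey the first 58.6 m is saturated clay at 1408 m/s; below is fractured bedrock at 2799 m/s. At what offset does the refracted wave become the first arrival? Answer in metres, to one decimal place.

203.8 m

θ_c = arcsin(1408/2799) = 30.20°, so cos θ_c = 0.8643 and tᵢ = 2h cos θ_c/V₁ = 0.0719 s.
At crossover x/V₁ = x/V₂ + tᵢ ⇒ x = tᵢ/(1/V₁ − 1/V₂) = 0.07194/(7.1023e-04 − 3.5727e-04) = 203.82 m.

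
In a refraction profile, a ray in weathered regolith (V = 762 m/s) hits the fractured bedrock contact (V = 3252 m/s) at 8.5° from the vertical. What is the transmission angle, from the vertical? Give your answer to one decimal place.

39.1°

sin θ₁/V₁ = sin θ₂/V₂ ⇒ sin θ₂ = 3252·sin 8.5°/762 = 3252·0.1478/762 = 0.6308.
θ₂ = sin⁻¹(0.6308) = 39.11° (from vertical).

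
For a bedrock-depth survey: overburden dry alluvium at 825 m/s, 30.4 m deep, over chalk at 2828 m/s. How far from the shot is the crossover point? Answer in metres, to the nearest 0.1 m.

82.1 m

x_cross = 2h·√((V₂+V₁)/(V₂−V₁)).
(V₂+V₁)/(V₂−V₁) = (2828+825)/(2828−825) = 1.8238; √ = 1.3505.
x_cross = 2·30.4·1.3505 = 82.11 m.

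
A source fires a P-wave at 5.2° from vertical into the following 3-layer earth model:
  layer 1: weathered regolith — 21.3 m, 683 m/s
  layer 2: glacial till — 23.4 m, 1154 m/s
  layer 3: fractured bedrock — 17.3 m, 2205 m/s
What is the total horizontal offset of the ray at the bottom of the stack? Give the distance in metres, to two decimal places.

10.86 m

Apply Snell's law at each interface; in layer i the horizontal offset is hᵢ·tan θᵢ.
Layer 1: θ = 5.20°; offset = 21.3·tan 5.20° = 1.9385 m.
Layer 2: sin θ = 1154·sin 5.2°/683 = 0.1531, θ = 8.81°; offset = 23.4·tan 8.81° = 3.6261 m.
Layer 3: sin θ = 2205·sin 5.2°/683 = 0.2926, θ = 17.01°; offset = 17.3·tan 17.01° = 5.2936 m.
Total horizontal offset = 10.8582 m.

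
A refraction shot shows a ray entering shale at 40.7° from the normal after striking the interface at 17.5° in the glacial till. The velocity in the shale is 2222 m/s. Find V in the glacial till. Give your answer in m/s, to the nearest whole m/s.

1025 m/s

sin 17.5° = 0.3007; sin 40.7° = 0.6521.
V₁ = V₂·(sin θ₁/sin θ₂) = 2222·(0.3007/0.6521) = 1024.64 m/s.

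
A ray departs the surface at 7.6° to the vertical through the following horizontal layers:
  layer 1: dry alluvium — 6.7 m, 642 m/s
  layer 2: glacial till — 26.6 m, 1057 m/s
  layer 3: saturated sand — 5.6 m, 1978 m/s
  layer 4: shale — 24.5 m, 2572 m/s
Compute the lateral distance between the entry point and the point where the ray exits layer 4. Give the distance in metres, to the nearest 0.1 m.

24.6 m

Apply Snell's law at each interface; in layer i the horizontal offset is hᵢ·tan θᵢ.
Layer 1: θ = 7.60°; offset = 6.7·tan 7.60° = 0.894 m.
Layer 2: sin θ = 1057·sin 7.6°/642 = 0.2177, θ = 12.58°; offset = 26.6·tan 12.58° = 5.935 m.
Layer 3: sin θ = 1978·sin 7.6°/642 = 0.4075, θ = 24.05°; offset = 5.6·tan 24.05° = 2.499 m.
Layer 4: sin θ = 2572·sin 7.6°/642 = 0.5298, θ = 32.00°; offset = 24.5·tan 32.00° = 15.307 m.
Summing the layer offsets gives 24.634 m.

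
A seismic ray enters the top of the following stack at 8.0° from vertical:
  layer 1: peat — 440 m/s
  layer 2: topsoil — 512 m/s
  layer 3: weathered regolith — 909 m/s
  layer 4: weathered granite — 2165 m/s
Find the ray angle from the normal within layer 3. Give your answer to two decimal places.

16.71°

Ray parameter p = sin 8.0° / 440 = 3.1630e-04 s/m.
sin θ_3 = p·V_3 = 3.1630e-04 × 909 = 0.2875.
θ_3 = arcsin 0.2875 = 16.71°.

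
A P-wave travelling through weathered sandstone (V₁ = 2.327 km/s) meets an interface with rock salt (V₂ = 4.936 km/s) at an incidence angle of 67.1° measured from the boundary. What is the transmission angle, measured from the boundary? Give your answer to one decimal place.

34.4°

Angle from the normal: 90° − 67.1° = 22.9°.
Snell's law: sin θ₂ = (V₂/V₁)·sin θ₁ = (4.936/2.327)·sin 22.9° = 0.8254.
θ₂ = sin⁻¹(0.8254) = 55.63° (from vertical).
From the interface: 90° − 55.63° = 34.37°.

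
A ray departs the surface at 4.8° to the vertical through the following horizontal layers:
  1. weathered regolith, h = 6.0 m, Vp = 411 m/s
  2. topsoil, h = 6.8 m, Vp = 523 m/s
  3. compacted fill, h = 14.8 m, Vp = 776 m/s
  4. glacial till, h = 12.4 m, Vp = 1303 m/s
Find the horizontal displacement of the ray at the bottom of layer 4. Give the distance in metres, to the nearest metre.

Ray parameter p = sin 4.8° / 411 m/s = 2.0360e-04 s/m.
Layer 1: θ = 4.80°; offset = 6.0·tan 4.80° = 0.504 m.
Layer 2: sin θ = p·523 = 0.1065 → θ = 6.11°; offset = 6.8·tan 6.11° = 0.728 m.
Layer 3: sin θ = p·776 = 0.1580 → θ = 9.09°; offset = 14.8·tan 9.09° = 2.368 m.
Layer 4: sin θ = p·1303 = 0.2653 → θ = 15.38°; offset = 12.4·tan 15.38° = 3.412 m.
Σ offsets = 7.012 m.

7 m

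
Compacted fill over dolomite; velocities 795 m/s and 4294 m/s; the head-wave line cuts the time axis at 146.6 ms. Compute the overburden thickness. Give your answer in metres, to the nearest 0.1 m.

59.3 m

h = tᵢ·V₁·V₂ / (2·√(V₂²−V₁²)).
√(V₂²−V₁²) = √(4294² − 795²) = 4219.8 m/s.
h = 0.1466 s × 795 × 4294 / (2 × 4219.8) = 59.30 m.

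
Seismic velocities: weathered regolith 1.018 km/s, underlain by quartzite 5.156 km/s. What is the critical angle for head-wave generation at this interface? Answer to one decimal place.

11.4°

At critical incidence the refracted ray runs along the interface (θ₂ = 90°), so sin θ_c = V₁/V₂.
θ_c = arcsin(1.018/5.156) = arcsin 0.1974 = 11.39°.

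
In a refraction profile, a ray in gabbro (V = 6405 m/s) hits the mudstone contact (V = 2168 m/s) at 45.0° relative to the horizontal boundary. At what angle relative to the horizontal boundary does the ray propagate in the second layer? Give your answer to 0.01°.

Angle from the normal: 90° − 45.0° = 45.0°.
sin θ₁/V₁ = sin θ₂/V₂ ⇒ sin θ₂ = 2168·sin 45.0°/6405 = 2168·0.7071/6405 = 0.2393.
θ₂ = sin⁻¹(0.2393) = 13.85° (from vertical).
From the interface: 90° − 13.85° = 76.15°.

76.15°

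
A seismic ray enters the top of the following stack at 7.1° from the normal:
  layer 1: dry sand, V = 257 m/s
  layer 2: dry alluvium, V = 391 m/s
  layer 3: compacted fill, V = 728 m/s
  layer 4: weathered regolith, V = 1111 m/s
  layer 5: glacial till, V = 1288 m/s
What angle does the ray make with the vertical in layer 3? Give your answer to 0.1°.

Ray parameter p = sin 7.1° / 257 = 4.8094e-04 s/m.
sin θ_3 = p·V_3 = 4.8094e-04 × 728 = 0.3501.
θ_3 = arcsin 0.3501 = 20.49°.

20.5°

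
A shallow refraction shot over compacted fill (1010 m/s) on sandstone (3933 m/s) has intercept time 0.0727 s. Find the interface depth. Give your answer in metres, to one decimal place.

h = tᵢ·V₁·V₂ / (2·√(V₂²−V₁²)).
√(V₂²−V₁²) = √(3933² − 1010²) = 3801.1 m/s.
h = 0.0727 s × 1010 × 3933 / (2 × 3801.1) = 37.99 m.

38.0 m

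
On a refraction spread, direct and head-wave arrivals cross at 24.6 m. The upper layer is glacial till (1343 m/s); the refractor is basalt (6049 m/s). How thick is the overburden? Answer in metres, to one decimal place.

x_cross = 2h·√((V₂+V₁)/(V₂−V₁)) → h = x_cross / (2·√((V₂+V₁)/(V₂−V₁))).
√((V₂+V₁)/(V₂−V₁)) = √((6049+1343)/(6049−1343)) = 1.2533.
h = 24.6 / (2·1.2533) = 9.81 m.

9.8 m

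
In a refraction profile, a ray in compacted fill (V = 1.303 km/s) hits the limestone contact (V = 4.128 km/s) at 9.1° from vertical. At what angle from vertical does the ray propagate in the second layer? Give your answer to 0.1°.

Snell's law: sin θ₂ = (V₂/V₁)·sin θ₁ = (4.128/1.303)·sin 9.1° = 0.5011.
θ₂ = sin⁻¹(0.5011) = 30.07° (from vertical).

30.1°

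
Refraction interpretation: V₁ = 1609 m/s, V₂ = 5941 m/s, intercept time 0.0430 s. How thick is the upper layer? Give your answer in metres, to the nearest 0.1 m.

h = tᵢ·V₁·V₂ / (2·√(V₂²−V₁²)).
√(V₂²−V₁²) = √(5941² − 1609²) = 5719.0 m/s.
h = 0.043 s × 1609 × 5941 / (2 × 5719.0) = 35.94 m.

35.9 m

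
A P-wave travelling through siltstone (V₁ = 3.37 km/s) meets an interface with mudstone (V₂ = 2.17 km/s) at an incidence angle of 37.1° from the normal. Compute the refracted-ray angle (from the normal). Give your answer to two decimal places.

22.86°

sin θ₁/V₁ = sin θ₂/V₂ ⇒ sin θ₂ = 2.17·sin 37.1°/3.37 = 2.17·0.6032/3.37 = 0.3884.
θ₂ = arcsin 0.3884 = 22.86° from the normal.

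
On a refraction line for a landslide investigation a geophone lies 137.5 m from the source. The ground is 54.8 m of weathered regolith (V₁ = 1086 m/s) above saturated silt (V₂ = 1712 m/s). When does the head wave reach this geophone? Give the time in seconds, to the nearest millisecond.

0.158 s

t = x/V₂ + 2h·√(V₂²−V₁²)/(V₁V₂).
√(V₂²−V₁²) = √(1712²−1086²) = 1323.5 m/s; delay term = 2·54.8·1323.5/(1086·1712) = 0.07802 s.
t = 137.5/1712 + 0.07802 = 0.15833 s.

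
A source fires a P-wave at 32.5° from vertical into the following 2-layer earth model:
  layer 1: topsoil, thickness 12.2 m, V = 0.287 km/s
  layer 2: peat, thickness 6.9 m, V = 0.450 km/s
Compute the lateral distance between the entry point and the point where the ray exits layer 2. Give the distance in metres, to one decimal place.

Ray parameter p = sin 32.5° / 0.287 km/s = 1.8721e+00 s/km.
Layer 1: θ = 32.50°; offset = 12.2·tan 32.50° = 7.772 m.
Layer 2: sin θ = p·0.450 = 0.8425 → θ = 57.40°; offset = 6.9·tan 57.40° = 10.789 m.
Total horizontal offset = 18.562 m.

18.6 m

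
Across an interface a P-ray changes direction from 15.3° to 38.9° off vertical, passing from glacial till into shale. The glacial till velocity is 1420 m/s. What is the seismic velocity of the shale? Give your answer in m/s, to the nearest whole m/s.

3379 m/s

sin 15.3° = 0.2639; sin 38.9° = 0.6280.
V₂ = V₁·(sin θ₂/sin θ₁) = 1420·(0.6280/0.2639) = 3379.31 m/s.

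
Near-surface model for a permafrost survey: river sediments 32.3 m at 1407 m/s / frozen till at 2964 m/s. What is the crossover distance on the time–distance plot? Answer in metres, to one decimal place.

108.2 m

x_cross = 2h·√((V₂+V₁)/(V₂−V₁)).
(V₂+V₁)/(V₂−V₁) = (2964+1407)/(2964−1407) = 2.8073; √ = 1.6755.
x_cross = 2·32.3·1.6755 = 108.24 m.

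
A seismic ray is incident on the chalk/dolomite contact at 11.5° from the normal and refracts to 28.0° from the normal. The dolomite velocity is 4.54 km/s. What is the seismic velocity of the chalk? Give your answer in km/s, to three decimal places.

1.928 km/s

sin 11.5° = 0.1994; sin 28.0° = 0.4695.
V₁ = V₂·(sin θ₁/sin θ₂) = 4.54·(0.1994/0.4695) = 1.928 km/s.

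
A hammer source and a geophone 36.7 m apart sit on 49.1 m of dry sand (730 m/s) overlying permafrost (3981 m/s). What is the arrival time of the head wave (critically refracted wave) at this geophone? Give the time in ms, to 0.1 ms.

141.5 ms

θ_c = arcsin(V₁/V₂) = arcsin(730/3981) = 10.57°, cos θ_c = 0.9830.
Intercept time tᵢ = 2h cos θ_c / V₁ = 2·49.1·0.9830/730 = 0.13224 s.
t = x/V₂ + tᵢ = 36.7/3981 + 0.13224 = 0.14146 s.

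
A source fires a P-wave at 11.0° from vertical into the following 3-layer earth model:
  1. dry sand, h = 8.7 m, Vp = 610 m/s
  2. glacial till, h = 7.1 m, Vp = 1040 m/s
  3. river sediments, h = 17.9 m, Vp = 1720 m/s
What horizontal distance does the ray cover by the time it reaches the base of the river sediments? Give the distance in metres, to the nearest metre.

p = sin θ₁/V₁ = sin 11.0°/610 = 3.1280e-04 s/m is conserved through the stack.
Layer 1: θ = 11.00°; offset = 8.7·tan 11.00° = 1.691 m.
Layer 2: sin θ = p·1040 = 0.3253 → θ = 18.98°; offset = 7.1·tan 18.98° = 2.443 m.
Layer 3: sin θ = p·1720 = 0.5380 → θ = 32.55°; offset = 17.9·tan 32.55° = 11.425 m.
Summing the layer offsets gives 15.559 m.

16 m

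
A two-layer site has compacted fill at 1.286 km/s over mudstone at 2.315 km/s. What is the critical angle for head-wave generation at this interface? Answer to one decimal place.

Critical incidence: sin θ_c = V₁/V₂ = 1.286/2.315 = 0.5555.
θ_c = arcsin 0.5555 = 33.75°.

33.7°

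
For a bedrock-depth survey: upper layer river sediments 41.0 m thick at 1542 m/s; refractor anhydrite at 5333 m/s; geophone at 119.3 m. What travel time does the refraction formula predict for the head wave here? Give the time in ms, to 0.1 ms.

73.3 ms

t = x/V₂ + 2h·√(V₂²−V₁²)/(V₁V₂).
√(V₂²−V₁²) = √(5333²−1542²) = 5105.2 m/s; delay term = 2·41.0·5105.2/(1542·5333) = 0.05091 s.
t = 119.3/5333 + 0.05091 = 0.07328 s.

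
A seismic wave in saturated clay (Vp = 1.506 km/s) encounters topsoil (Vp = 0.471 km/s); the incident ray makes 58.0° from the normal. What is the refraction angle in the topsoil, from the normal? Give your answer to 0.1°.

Snell's law: sin θ₂ = (V₂/V₁)·sin θ₁ = (0.471/1.506)·sin 58.0° = 0.2652.
θ₂ = sin⁻¹(0.2652) = 15.38° (from vertical).

15.4°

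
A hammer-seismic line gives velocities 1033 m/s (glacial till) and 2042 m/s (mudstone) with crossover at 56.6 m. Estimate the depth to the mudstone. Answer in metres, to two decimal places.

16.21 m

x_cross = 2h·√((V₂+V₁)/(V₂−V₁)) → h = x_cross / (2·√((V₂+V₁)/(V₂−V₁))).
√((V₂+V₁)/(V₂−V₁)) = √((2042+1033)/(2042−1033)) = 1.7457.
h = 56.6 / (2·1.7457) = 16.21 m.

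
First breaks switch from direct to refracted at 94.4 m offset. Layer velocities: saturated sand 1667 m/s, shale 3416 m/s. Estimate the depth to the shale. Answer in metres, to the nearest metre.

x_cross = 2h·√((V₂+V₁)/(V₂−V₁)) → h = x_cross / (2·√((V₂+V₁)/(V₂−V₁))).
√((V₂+V₁)/(V₂−V₁)) = √((3416+1667)/(3416−1667)) = 1.7048.
h = 94.4 / (2·1.7048) = 27.69 m.

28 m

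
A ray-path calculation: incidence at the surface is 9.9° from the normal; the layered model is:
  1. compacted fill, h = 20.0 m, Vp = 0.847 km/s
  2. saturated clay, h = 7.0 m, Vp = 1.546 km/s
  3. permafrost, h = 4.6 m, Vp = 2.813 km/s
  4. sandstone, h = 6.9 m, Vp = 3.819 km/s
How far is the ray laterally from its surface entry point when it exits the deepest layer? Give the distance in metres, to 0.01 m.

Apply Snell's law at each interface; in layer i the horizontal offset is hᵢ·tan θᵢ.
Layer 1: θ = 9.90°; offset = 20.0·tan 9.90° = 3.4906 m.
Layer 2: sin θ = 1.546·sin 9.9°/0.847 = 0.3138, θ = 18.29°; offset = 7.0·tan 18.29° = 2.3136 m.
Layer 3: sin θ = 2.813·sin 9.9°/0.847 = 0.5710, θ = 34.82°; offset = 4.6·tan 34.82° = 3.1995 m.
Layer 4: sin θ = 3.819·sin 9.9°/0.847 = 0.7752, θ = 50.82°; offset = 6.9·tan 50.82° = 8.4673 m.
Σ offsets = 17.4709 m.

17.47 m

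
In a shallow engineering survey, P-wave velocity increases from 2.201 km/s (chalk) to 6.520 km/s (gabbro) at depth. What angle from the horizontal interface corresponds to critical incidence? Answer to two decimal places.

70.27°

At critical incidence the refracted ray runs along the interface (θ₂ = 90°), so sin θ_c = V₁/V₂.
θ_c = arcsin(2.201/6.520) = arcsin 0.3376 = 19.73°.
Measured from the interface: 90° − 19.73° = 70.27°.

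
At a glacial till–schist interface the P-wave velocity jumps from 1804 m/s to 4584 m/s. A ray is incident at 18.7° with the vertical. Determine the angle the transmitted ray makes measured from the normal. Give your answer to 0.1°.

sin θ₁/V₁ = sin θ₂/V₂ ⇒ sin θ₂ = 4584·sin 18.7°/1804 = 4584·0.3206/1804 = 0.8147.
θ₂ = sin⁻¹(0.8147) = 54.56° (from vertical).

54.6°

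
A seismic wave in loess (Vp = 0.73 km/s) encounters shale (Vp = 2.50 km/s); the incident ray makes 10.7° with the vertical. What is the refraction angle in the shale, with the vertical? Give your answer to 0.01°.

39.48°

Snell's law: sin θ₂ = (V₂/V₁)·sin θ₁ = (2.50/0.73)·sin 10.7° = 0.6358.
θ₂ = sin⁻¹(0.6358) = 39.48° (from vertical).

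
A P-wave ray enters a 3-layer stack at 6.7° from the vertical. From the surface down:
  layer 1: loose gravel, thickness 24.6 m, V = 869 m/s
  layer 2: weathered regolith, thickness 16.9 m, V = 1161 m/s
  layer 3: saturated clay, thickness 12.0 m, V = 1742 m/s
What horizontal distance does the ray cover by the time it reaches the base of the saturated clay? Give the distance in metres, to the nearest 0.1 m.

8.4 m

p = sin θ₁/V₁ = sin 6.7°/869 = 1.3426e-04 s/m is conserved through the stack.
Layer 1: θ = 6.70°; offset = 24.6·tan 6.70° = 2.890 m.
Layer 2: sin θ = p·1161 = 0.1559 → θ = 8.97°; offset = 16.9·tan 8.97° = 2.667 m.
Layer 3: sin θ = p·1742 = 0.2339 → θ = 13.53°; offset = 12.0·tan 13.53° = 2.887 m.
Σ offsets = 8.443 m.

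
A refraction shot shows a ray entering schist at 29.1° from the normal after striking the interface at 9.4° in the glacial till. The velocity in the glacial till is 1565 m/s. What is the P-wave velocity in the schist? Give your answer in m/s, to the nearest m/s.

4660 m/s

sin 9.4° = 0.1633; sin 29.1° = 0.4863.
V₂ = V₁·(sin θ₂/sin θ₁) = 1565·(0.4863/0.1633) = 4660.10 m/s.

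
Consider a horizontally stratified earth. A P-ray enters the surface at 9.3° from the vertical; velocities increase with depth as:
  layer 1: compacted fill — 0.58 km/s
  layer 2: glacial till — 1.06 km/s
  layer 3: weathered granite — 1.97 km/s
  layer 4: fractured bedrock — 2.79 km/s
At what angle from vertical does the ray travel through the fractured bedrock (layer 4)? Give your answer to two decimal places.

51.02°

Snell's law across each interface conserves sin θ / V, so sin θ_4 = V_4·sin θ₁/V₁.
sin θ_4 = 2.79 × sin 9.3° / 0.58 = 0.7774.
θ_4 = 51.02° from the vertical.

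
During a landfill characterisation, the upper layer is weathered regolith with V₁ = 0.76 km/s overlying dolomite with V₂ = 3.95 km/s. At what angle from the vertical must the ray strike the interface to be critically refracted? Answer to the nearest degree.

Critical incidence: sin θ_c = V₁/V₂ = 0.76/3.95 = 0.1924.
θ_c = arcsin 0.1924 = 11.09°.

11°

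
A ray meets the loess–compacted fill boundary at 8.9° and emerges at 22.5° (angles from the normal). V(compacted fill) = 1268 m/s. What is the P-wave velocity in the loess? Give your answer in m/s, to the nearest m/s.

513 m/s

sin 8.9° = 0.1547; sin 22.5° = 0.3827.
V₁ = V₂·(sin θ₁/sin θ₂) = 1268·(0.1547/0.3827) = 512.62 m/s.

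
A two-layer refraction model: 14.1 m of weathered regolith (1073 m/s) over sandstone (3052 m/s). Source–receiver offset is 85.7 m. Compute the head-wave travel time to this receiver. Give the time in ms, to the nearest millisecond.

53 ms

θ_c = arcsin(V₁/V₂) = arcsin(1073/3052) = 20.58°, cos θ_c = 0.9362.
Intercept time tᵢ = 2h cos θ_c / V₁ = 2·14.1·0.9362/1073 = 0.02460 s.
t = x/V₂ + tᵢ = 85.7/3052 + 0.02460 = 0.05268 s.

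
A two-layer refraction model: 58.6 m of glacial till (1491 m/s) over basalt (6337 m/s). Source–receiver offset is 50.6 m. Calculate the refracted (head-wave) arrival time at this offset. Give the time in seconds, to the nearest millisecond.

t = x/V₂ + 2h·√(V₂²−V₁²)/(V₁V₂).
√(V₂²−V₁²) = √(6337²−1491²) = 6159.1 m/s; delay term = 2·58.6·6159.1/(1491·6337) = 0.07640 s.
t = 50.6/6337 + 0.07640 = 0.08438 s.

0.084 s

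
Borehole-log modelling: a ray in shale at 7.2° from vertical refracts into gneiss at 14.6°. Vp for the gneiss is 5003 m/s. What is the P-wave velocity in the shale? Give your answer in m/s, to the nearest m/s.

sin 7.2° = 0.1253; sin 14.6° = 0.2521.
V₁ = V₂·(sin θ₁/sin θ₂) = 5003·(0.1253/0.2521) = 2487.58 m/s.

2488 m/s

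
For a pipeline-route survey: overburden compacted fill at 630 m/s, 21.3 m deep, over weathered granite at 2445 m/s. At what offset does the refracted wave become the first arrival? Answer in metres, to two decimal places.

55.45 m

x_cross = 2h·√((V₂+V₁)/(V₂−V₁)).
(V₂+V₁)/(V₂−V₁) = (2445+630)/(2445−630) = 1.6942; √ = 1.3016.
x_cross = 2·21.3·1.3016 = 55.45 m.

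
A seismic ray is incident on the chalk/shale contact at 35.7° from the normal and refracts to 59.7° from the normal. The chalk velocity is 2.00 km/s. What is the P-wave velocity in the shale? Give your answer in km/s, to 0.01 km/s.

2.96 km/s

Snell's law: sin 35.7°/V₁ = sin 59.7°/V₂.
V₂ = V₁·sin 59.7°/sin 35.7° = 2.00 × 1.4796 = 2.96 km/s.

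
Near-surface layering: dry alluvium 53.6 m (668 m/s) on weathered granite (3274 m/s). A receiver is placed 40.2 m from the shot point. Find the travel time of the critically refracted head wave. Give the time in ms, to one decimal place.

169.4 ms

θ_c = arcsin(V₁/V₂) = arcsin(668/3274) = 11.77°, cos θ_c = 0.9790.
Intercept time tᵢ = 2h cos θ_c / V₁ = 2·53.6·0.9790/668 = 0.15710 s.
t = x/V₂ + tᵢ = 40.2/3274 + 0.15710 = 0.16938 s.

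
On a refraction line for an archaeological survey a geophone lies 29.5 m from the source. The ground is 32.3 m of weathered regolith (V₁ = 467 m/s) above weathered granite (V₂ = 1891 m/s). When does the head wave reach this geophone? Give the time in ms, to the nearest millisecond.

150 ms

θ_c = arcsin(V₁/V₂) = arcsin(467/1891) = 14.30°, cos θ_c = 0.9690.
Intercept time tᵢ = 2h cos θ_c / V₁ = 2·32.3·0.9690/467 = 0.13405 s.
t = x/V₂ + tᵢ = 29.5/1891 + 0.13405 = 0.14965 s.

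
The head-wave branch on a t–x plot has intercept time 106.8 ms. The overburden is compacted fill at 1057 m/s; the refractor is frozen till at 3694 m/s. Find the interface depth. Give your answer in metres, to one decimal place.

h = tᵢ·V₁·V₂ / (2·√(V₂²−V₁²)).
√(V₂²−V₁²) = √(3694² − 1057²) = 3539.5 m/s.
h = 0.1068 s × 1057 × 3694 / (2 × 3539.5) = 58.91 m.

58.9 m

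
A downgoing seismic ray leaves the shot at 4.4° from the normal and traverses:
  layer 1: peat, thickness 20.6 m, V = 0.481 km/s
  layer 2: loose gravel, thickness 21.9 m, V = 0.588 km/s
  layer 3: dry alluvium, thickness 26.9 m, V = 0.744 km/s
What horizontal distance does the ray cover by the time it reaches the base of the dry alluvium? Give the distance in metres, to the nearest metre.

7 m

Apply Snell's law at each interface; in layer i the horizontal offset is hᵢ·tan θᵢ.
Layer 1: θ = 4.40°; offset = 20.6·tan 4.40° = 1.585 m.
Layer 2: sin θ = 0.588·sin 4.4°/0.481 = 0.0938, θ = 5.38°; offset = 21.9·tan 5.38° = 2.063 m.
Layer 3: sin θ = 0.744·sin 4.4°/0.481 = 0.1187, θ = 6.82°; offset = 26.9·tan 6.82° = 3.215 m.
Summing the layer offsets gives 6.863 m.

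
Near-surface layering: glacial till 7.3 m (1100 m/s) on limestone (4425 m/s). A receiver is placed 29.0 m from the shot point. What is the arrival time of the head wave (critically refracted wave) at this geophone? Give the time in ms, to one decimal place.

t = x/V₂ + 2h·√(V₂²−V₁²)/(V₁V₂).
√(V₂²−V₁²) = √(4425²−1100²) = 4286.1 m/s; delay term = 2·7.3·4286.1/(1100·4425) = 0.01286 s.
t = 29.0/4425 + 0.01286 = 0.01941 s.

19.4 ms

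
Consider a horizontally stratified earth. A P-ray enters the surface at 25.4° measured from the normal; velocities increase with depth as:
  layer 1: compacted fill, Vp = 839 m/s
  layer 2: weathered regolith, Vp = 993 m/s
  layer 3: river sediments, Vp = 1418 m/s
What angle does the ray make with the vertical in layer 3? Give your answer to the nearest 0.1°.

Snell's law across each interface conserves sin θ / V, so sin θ_3 = V_3·sin θ₁/V₁.
sin θ_3 = 1418 × sin 25.4° / 839 = 0.7249.
θ_3 = arcsin 0.7249 = 46.46°.

46.5°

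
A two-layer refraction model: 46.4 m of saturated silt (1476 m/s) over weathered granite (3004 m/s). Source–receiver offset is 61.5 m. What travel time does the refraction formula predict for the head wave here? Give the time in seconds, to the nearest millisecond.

t = x/V₂ + 2h·√(V₂²−V₁²)/(V₁V₂).
√(V₂²−V₁²) = √(3004²−1476²) = 2616.4 m/s; delay term = 2·46.4·2616.4/(1476·3004) = 0.05476 s.
t = 61.5/3004 + 0.05476 = 0.07523 s.

0.075 s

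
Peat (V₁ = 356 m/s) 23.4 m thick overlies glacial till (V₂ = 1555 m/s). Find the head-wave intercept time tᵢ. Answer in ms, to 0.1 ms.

128.0 ms

θ_c = arcsin(V₁/V₂) = arcsin(356/1555) = 13.23°; cos θ_c = 0.9734.
tᵢ = 2h·cos θ_c / V₁ = 2·23.4·0.9734 / 356 = 0.12797 s.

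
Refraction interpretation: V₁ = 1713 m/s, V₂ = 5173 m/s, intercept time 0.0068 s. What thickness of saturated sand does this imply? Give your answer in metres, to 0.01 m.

h = tᵢ·V₁·V₂ / (2·√(V₂²−V₁²)).
√(V₂²−V₁²) = √(5173² − 1713²) = 4881.1 m/s.
h = 0.0068 s × 1713 × 5173 / (2 × 4881.1) = 6.17 m.

6.17 m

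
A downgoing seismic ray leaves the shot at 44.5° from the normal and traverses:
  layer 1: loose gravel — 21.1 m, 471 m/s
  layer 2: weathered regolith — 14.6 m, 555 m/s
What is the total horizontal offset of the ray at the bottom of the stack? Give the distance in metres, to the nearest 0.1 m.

p = sin θ₁/V₁ = sin 44.5°/471 = 1.4881e-03 s/m is conserved through the stack.
Layer 1: θ = 44.50°; offset = 21.1·tan 44.50° = 20.735 m.
Layer 2: sin θ = p·555 = 0.8259 → θ = 55.68°; offset = 14.6·tan 55.68° = 21.388 m.
Summing the layer offsets gives 42.123 m.

42.1 m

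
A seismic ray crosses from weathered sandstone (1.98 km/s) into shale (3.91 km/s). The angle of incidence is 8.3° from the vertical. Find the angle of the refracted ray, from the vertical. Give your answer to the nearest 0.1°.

Snell's law: sin θ₂ = (V₂/V₁)·sin θ₁ = (3.91/1.98)·sin 8.3° = 0.2851.
θ₂ = sin⁻¹(0.2851) = 16.56° (from vertical).

16.6°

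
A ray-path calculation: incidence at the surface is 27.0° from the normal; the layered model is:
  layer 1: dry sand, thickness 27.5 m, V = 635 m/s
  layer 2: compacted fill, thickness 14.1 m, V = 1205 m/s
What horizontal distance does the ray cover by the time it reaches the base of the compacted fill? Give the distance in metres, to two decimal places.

Apply Snell's law at each interface; in layer i the horizontal offset is hᵢ·tan θᵢ.
Layer 1: θ = 27.00°; offset = 27.5·tan 27.00° = 14.0119 m.
Layer 2: sin θ = 1205·sin 27.0°/635 = 0.8615, θ = 59.49°; offset = 14.1·tan 59.49° = 23.9242 m.
Σ offsets = 37.9361 m.

37.94 m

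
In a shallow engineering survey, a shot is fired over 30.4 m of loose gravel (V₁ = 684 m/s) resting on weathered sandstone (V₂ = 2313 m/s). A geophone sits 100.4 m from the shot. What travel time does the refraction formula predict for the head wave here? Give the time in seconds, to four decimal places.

θ_c = arcsin(V₁/V₂) = arcsin(684/2313) = 17.20°, cos θ_c = 0.9553.
Intercept time tᵢ = 2h cos θ_c / V₁ = 2·30.4·0.9553/684 = 0.08491 s.
t = x/V₂ + tᵢ = 100.4/2313 + 0.08491 = 0.12832 s.

0.1283 s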